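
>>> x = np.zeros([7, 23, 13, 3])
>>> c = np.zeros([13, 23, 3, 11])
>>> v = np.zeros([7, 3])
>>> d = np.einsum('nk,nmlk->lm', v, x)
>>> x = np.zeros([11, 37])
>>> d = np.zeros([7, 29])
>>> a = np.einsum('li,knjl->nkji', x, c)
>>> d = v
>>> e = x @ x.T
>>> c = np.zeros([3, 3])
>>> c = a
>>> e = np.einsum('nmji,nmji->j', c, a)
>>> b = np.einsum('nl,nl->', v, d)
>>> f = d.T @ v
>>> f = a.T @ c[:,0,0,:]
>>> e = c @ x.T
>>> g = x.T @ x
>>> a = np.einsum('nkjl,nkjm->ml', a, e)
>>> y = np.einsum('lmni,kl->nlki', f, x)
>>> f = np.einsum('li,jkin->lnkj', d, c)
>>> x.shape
(11, 37)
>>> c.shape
(23, 13, 3, 37)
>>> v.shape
(7, 3)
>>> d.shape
(7, 3)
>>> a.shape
(11, 37)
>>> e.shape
(23, 13, 3, 11)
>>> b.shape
()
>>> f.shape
(7, 37, 13, 23)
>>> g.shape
(37, 37)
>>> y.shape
(13, 37, 11, 37)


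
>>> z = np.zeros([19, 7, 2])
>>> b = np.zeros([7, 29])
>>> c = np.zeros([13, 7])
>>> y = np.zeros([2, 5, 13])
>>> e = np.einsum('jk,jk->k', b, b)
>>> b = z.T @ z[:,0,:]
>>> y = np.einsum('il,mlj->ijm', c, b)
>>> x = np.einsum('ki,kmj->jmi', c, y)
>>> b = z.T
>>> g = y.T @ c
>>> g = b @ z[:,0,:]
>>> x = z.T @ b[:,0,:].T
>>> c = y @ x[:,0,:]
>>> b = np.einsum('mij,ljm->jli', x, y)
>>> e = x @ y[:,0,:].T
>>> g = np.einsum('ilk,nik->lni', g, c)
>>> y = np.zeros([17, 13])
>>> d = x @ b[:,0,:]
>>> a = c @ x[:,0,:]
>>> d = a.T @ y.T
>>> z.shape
(19, 7, 2)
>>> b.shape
(2, 13, 7)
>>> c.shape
(13, 2, 2)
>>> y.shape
(17, 13)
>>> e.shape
(2, 7, 13)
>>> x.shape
(2, 7, 2)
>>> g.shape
(7, 13, 2)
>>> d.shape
(2, 2, 17)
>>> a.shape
(13, 2, 2)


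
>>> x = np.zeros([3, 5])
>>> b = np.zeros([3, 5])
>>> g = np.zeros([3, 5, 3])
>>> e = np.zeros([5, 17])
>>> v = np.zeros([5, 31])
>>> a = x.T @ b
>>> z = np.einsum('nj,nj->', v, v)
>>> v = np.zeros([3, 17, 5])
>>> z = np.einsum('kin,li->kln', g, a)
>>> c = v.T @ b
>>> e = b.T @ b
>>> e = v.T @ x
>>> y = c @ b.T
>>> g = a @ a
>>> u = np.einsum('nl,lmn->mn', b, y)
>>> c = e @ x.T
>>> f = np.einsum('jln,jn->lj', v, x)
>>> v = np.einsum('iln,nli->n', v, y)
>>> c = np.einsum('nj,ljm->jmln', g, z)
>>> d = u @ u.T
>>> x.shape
(3, 5)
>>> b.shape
(3, 5)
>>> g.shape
(5, 5)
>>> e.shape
(5, 17, 5)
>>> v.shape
(5,)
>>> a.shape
(5, 5)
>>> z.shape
(3, 5, 3)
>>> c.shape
(5, 3, 3, 5)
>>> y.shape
(5, 17, 3)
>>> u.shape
(17, 3)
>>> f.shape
(17, 3)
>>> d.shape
(17, 17)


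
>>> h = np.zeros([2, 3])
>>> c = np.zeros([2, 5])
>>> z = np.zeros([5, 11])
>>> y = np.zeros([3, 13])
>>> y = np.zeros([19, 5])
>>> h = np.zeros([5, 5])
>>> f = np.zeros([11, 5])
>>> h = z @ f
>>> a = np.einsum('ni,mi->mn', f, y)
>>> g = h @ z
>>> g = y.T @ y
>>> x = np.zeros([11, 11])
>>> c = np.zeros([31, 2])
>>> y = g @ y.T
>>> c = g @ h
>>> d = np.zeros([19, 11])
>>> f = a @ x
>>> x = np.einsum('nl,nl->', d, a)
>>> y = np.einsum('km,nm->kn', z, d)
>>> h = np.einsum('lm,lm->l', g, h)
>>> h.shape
(5,)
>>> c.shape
(5, 5)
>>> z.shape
(5, 11)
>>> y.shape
(5, 19)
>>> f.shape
(19, 11)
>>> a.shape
(19, 11)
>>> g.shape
(5, 5)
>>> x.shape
()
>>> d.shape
(19, 11)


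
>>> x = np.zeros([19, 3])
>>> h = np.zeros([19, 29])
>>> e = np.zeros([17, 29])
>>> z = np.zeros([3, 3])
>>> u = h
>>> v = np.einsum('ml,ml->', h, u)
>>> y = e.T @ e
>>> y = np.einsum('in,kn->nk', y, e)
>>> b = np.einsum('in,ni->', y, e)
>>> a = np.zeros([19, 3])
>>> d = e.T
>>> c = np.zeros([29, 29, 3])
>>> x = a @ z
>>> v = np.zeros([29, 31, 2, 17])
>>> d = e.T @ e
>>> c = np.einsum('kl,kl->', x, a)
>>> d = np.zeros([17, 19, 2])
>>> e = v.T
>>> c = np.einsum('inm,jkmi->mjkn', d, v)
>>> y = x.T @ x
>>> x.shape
(19, 3)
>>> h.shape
(19, 29)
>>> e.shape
(17, 2, 31, 29)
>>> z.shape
(3, 3)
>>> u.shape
(19, 29)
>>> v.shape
(29, 31, 2, 17)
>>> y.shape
(3, 3)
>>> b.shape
()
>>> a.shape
(19, 3)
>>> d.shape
(17, 19, 2)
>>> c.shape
(2, 29, 31, 19)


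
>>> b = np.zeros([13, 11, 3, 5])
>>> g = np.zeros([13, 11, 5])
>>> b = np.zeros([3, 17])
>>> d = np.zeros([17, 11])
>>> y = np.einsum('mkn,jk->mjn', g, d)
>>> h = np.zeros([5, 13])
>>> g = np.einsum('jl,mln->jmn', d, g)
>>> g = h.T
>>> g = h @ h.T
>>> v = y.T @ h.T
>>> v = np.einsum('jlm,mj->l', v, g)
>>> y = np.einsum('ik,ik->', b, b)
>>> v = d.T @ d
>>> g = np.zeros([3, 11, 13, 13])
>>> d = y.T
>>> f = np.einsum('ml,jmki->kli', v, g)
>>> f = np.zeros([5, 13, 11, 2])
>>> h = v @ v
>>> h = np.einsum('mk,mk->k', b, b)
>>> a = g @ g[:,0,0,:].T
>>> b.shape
(3, 17)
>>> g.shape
(3, 11, 13, 13)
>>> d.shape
()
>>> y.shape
()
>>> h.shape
(17,)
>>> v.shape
(11, 11)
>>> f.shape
(5, 13, 11, 2)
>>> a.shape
(3, 11, 13, 3)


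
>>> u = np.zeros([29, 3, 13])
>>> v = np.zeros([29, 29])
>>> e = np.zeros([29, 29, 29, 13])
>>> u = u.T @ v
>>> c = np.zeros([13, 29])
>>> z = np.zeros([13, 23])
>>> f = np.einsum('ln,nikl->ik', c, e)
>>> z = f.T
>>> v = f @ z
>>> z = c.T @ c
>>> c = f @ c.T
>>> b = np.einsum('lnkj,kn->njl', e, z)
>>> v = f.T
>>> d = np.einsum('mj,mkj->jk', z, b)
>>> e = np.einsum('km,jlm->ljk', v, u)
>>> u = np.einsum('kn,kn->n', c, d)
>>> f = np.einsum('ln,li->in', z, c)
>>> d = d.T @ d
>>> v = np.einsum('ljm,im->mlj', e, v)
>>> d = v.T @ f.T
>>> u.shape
(13,)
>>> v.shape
(29, 3, 13)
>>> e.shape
(3, 13, 29)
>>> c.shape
(29, 13)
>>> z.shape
(29, 29)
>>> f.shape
(13, 29)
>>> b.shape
(29, 13, 29)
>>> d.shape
(13, 3, 13)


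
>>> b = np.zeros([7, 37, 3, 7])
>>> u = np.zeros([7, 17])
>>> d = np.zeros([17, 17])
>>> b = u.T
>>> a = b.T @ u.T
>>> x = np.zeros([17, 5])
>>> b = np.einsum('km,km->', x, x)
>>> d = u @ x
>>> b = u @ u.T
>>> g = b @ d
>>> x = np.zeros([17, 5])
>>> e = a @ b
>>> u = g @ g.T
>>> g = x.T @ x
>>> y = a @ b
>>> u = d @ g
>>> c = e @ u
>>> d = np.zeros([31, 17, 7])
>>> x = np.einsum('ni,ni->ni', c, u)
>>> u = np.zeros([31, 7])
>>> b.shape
(7, 7)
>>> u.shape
(31, 7)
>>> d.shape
(31, 17, 7)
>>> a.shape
(7, 7)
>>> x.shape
(7, 5)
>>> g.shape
(5, 5)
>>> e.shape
(7, 7)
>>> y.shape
(7, 7)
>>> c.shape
(7, 5)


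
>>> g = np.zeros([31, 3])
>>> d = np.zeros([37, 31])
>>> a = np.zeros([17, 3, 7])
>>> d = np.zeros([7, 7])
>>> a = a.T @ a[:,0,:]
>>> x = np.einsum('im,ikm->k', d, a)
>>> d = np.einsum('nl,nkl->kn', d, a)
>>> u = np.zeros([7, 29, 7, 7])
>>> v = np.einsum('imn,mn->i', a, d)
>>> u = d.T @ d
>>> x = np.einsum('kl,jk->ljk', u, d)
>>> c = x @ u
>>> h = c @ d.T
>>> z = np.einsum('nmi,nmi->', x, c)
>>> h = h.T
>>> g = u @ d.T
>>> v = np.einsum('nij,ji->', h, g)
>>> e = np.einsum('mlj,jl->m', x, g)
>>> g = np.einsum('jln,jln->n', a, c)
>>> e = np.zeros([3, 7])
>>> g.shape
(7,)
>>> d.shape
(3, 7)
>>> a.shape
(7, 3, 7)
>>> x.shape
(7, 3, 7)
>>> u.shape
(7, 7)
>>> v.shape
()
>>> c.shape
(7, 3, 7)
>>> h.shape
(3, 3, 7)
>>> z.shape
()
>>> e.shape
(3, 7)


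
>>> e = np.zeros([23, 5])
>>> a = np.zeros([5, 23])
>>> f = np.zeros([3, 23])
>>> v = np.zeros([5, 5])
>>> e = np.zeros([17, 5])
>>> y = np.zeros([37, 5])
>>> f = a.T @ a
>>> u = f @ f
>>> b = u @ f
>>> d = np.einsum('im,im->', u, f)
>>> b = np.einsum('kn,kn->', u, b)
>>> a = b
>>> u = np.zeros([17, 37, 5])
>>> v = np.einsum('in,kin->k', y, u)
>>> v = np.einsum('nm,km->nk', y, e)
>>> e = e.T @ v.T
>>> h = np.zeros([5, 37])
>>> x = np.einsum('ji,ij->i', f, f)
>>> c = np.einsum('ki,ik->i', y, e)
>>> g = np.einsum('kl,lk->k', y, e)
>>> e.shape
(5, 37)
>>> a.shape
()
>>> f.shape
(23, 23)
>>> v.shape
(37, 17)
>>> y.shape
(37, 5)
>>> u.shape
(17, 37, 5)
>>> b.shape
()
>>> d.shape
()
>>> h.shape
(5, 37)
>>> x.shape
(23,)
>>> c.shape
(5,)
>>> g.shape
(37,)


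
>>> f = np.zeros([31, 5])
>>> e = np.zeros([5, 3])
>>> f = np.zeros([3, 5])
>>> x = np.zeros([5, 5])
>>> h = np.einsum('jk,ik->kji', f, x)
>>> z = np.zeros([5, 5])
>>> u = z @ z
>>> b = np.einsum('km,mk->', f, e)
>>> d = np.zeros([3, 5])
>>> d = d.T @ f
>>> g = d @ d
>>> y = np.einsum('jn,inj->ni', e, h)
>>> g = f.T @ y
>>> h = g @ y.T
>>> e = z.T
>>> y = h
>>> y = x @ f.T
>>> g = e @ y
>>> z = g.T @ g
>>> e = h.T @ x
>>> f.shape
(3, 5)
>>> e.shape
(3, 5)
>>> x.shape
(5, 5)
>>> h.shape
(5, 3)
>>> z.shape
(3, 3)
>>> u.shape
(5, 5)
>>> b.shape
()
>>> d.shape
(5, 5)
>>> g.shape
(5, 3)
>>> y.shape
(5, 3)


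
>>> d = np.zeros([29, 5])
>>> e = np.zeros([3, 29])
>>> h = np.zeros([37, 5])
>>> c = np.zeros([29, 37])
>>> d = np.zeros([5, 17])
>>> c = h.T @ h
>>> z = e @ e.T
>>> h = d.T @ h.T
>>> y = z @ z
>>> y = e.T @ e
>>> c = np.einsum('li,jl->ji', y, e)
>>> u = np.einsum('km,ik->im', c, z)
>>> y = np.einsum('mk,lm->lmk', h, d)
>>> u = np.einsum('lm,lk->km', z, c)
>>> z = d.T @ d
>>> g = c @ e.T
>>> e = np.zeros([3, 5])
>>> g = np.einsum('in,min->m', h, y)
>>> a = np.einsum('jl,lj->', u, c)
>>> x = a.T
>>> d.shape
(5, 17)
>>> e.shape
(3, 5)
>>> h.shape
(17, 37)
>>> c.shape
(3, 29)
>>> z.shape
(17, 17)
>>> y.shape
(5, 17, 37)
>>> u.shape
(29, 3)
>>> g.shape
(5,)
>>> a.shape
()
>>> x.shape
()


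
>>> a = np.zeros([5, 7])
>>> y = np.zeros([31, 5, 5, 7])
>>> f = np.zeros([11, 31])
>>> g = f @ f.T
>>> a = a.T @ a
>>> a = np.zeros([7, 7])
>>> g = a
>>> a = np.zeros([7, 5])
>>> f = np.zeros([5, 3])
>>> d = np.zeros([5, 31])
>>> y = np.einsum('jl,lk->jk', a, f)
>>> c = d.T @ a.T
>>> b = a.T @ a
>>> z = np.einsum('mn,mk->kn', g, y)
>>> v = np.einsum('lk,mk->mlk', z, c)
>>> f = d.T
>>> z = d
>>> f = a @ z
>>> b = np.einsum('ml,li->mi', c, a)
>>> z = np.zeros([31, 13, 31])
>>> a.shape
(7, 5)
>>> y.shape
(7, 3)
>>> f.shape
(7, 31)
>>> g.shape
(7, 7)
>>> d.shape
(5, 31)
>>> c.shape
(31, 7)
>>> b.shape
(31, 5)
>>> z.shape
(31, 13, 31)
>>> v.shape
(31, 3, 7)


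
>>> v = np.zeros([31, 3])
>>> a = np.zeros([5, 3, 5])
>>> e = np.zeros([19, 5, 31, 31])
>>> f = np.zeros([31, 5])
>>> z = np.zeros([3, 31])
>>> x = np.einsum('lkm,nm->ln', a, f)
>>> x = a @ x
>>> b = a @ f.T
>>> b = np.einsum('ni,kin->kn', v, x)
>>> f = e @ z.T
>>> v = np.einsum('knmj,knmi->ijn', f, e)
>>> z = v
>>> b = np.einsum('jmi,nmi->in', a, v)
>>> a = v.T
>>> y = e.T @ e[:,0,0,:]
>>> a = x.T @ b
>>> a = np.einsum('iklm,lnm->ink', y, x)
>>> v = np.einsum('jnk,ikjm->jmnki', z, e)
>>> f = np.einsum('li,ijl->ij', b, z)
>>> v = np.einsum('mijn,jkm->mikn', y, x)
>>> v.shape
(31, 31, 3, 31)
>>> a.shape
(31, 3, 31)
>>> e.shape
(19, 5, 31, 31)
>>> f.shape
(31, 3)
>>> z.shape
(31, 3, 5)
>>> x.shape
(5, 3, 31)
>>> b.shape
(5, 31)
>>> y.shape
(31, 31, 5, 31)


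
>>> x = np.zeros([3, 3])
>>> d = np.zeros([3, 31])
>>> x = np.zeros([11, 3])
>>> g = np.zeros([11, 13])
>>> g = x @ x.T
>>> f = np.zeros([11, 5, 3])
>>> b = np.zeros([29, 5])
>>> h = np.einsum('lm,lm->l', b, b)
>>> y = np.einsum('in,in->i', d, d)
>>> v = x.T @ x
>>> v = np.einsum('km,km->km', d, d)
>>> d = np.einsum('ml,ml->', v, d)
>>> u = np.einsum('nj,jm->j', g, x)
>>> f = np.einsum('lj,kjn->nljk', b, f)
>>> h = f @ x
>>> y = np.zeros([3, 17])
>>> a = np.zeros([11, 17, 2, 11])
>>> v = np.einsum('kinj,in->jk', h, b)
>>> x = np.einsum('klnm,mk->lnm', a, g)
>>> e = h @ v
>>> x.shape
(17, 2, 11)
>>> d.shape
()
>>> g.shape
(11, 11)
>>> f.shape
(3, 29, 5, 11)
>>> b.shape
(29, 5)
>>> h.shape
(3, 29, 5, 3)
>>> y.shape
(3, 17)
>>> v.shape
(3, 3)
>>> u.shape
(11,)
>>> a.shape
(11, 17, 2, 11)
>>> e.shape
(3, 29, 5, 3)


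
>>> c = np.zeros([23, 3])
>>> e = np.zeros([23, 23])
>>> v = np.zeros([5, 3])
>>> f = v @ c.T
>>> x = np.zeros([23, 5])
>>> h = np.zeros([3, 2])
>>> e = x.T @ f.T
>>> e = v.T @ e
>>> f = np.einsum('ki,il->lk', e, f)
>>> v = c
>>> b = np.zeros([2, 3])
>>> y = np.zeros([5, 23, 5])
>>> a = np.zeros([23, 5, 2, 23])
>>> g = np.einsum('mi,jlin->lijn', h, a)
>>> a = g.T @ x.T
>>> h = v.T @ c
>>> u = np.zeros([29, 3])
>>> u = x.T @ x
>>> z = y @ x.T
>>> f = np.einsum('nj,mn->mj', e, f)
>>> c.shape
(23, 3)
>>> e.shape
(3, 5)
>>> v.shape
(23, 3)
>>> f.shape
(23, 5)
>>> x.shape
(23, 5)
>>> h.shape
(3, 3)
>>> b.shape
(2, 3)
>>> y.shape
(5, 23, 5)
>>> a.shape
(23, 23, 2, 23)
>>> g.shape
(5, 2, 23, 23)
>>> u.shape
(5, 5)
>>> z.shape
(5, 23, 23)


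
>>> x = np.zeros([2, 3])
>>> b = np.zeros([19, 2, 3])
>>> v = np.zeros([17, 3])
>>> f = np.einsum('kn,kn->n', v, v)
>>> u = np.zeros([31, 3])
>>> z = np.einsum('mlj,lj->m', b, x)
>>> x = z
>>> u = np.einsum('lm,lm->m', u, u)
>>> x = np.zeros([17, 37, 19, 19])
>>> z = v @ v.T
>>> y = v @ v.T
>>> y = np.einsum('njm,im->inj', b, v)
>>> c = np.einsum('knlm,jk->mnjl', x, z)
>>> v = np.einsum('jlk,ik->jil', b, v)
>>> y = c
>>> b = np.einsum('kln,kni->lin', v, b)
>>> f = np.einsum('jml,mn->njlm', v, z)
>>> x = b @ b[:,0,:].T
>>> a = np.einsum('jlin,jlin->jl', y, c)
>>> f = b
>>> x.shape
(17, 3, 17)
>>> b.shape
(17, 3, 2)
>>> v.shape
(19, 17, 2)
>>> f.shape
(17, 3, 2)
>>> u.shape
(3,)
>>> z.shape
(17, 17)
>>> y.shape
(19, 37, 17, 19)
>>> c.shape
(19, 37, 17, 19)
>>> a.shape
(19, 37)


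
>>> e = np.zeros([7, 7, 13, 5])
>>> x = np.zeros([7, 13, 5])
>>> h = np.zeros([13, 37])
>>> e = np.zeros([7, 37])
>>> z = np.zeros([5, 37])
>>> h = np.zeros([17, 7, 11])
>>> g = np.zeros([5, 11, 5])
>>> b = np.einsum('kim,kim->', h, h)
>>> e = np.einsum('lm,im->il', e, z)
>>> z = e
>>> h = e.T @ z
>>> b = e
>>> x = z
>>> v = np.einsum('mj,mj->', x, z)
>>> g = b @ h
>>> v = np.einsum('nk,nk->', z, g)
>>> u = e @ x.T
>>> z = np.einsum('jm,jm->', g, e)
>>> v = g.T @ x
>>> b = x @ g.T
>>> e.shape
(5, 7)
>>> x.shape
(5, 7)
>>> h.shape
(7, 7)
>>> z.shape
()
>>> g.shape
(5, 7)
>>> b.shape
(5, 5)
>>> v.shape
(7, 7)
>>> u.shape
(5, 5)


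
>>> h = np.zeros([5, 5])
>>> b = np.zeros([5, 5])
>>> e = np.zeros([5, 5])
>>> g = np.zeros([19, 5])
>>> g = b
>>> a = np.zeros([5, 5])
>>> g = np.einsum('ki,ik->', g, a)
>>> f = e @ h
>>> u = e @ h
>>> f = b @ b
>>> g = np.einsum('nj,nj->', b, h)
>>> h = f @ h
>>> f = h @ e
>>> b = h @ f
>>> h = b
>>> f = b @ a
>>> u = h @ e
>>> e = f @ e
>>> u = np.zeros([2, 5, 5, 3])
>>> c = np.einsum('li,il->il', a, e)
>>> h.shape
(5, 5)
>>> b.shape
(5, 5)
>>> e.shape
(5, 5)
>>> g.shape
()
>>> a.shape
(5, 5)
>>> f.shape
(5, 5)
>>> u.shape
(2, 5, 5, 3)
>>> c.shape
(5, 5)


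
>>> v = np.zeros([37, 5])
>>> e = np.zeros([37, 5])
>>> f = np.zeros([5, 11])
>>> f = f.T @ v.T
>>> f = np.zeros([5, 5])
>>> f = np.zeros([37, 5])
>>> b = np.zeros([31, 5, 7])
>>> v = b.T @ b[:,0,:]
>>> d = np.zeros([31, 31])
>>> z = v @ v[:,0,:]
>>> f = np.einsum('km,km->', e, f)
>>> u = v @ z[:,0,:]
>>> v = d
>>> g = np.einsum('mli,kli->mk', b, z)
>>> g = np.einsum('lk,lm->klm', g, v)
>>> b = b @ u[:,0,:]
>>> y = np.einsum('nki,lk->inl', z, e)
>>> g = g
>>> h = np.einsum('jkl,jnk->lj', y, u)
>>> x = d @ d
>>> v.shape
(31, 31)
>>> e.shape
(37, 5)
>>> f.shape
()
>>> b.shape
(31, 5, 7)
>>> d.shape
(31, 31)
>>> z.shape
(7, 5, 7)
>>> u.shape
(7, 5, 7)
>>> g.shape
(7, 31, 31)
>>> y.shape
(7, 7, 37)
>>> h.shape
(37, 7)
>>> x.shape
(31, 31)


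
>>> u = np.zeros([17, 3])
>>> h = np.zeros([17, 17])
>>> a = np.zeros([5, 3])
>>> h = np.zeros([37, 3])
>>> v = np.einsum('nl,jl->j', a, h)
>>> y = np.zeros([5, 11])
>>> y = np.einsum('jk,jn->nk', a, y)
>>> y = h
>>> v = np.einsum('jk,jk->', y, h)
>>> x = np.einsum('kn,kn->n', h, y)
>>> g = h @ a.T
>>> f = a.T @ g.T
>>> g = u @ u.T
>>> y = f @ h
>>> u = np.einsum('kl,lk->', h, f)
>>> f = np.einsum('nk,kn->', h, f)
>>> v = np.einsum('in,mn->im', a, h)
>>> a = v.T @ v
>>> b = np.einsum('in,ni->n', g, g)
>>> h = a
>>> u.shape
()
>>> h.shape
(37, 37)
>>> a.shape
(37, 37)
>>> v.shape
(5, 37)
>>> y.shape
(3, 3)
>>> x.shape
(3,)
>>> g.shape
(17, 17)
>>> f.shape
()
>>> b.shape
(17,)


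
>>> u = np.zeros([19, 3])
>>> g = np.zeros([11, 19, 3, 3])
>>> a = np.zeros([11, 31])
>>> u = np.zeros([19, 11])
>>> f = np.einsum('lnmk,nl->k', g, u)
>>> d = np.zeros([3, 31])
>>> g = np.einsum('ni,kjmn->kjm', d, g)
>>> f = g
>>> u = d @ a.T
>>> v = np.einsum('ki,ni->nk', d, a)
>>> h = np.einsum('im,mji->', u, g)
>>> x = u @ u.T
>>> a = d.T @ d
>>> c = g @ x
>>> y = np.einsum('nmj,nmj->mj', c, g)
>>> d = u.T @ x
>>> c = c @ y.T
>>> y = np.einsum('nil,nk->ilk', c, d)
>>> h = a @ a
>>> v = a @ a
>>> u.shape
(3, 11)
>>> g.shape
(11, 19, 3)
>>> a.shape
(31, 31)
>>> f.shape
(11, 19, 3)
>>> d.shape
(11, 3)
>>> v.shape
(31, 31)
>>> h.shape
(31, 31)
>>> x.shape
(3, 3)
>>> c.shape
(11, 19, 19)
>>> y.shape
(19, 19, 3)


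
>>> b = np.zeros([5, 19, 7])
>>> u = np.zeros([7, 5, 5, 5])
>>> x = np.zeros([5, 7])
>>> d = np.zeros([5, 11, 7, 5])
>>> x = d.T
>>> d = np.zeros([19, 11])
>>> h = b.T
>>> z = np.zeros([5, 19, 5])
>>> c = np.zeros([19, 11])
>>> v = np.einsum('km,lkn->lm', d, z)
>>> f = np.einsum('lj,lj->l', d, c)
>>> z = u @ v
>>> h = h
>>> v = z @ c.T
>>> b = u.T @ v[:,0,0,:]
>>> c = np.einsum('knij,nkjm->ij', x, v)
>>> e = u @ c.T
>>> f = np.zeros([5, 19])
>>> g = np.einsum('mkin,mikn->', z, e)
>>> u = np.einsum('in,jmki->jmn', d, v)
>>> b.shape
(5, 5, 5, 19)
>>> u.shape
(7, 5, 11)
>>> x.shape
(5, 7, 11, 5)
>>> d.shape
(19, 11)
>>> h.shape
(7, 19, 5)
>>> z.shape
(7, 5, 5, 11)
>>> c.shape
(11, 5)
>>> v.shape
(7, 5, 5, 19)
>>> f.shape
(5, 19)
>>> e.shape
(7, 5, 5, 11)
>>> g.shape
()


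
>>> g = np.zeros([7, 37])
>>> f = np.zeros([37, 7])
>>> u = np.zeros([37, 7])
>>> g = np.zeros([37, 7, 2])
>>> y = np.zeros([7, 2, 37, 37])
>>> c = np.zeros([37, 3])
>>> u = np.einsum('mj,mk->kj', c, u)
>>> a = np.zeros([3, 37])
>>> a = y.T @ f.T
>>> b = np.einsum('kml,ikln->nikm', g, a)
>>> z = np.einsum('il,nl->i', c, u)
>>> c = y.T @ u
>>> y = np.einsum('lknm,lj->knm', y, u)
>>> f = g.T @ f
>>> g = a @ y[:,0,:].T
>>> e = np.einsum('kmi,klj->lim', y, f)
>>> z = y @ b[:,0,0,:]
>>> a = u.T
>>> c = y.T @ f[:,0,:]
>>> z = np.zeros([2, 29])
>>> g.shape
(37, 37, 2, 2)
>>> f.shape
(2, 7, 7)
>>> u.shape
(7, 3)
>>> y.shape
(2, 37, 37)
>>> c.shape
(37, 37, 7)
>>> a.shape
(3, 7)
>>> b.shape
(37, 37, 37, 7)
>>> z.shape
(2, 29)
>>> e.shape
(7, 37, 37)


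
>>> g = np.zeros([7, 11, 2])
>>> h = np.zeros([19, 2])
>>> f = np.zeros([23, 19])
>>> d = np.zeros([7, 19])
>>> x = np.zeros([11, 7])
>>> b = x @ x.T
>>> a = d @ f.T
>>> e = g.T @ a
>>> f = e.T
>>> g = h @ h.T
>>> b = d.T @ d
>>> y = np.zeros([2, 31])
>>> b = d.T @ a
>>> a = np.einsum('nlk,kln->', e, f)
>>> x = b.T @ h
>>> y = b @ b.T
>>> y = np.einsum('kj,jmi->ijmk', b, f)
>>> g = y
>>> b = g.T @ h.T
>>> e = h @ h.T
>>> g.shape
(2, 23, 11, 19)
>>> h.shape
(19, 2)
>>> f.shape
(23, 11, 2)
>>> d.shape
(7, 19)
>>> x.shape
(23, 2)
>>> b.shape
(19, 11, 23, 19)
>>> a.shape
()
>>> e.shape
(19, 19)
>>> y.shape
(2, 23, 11, 19)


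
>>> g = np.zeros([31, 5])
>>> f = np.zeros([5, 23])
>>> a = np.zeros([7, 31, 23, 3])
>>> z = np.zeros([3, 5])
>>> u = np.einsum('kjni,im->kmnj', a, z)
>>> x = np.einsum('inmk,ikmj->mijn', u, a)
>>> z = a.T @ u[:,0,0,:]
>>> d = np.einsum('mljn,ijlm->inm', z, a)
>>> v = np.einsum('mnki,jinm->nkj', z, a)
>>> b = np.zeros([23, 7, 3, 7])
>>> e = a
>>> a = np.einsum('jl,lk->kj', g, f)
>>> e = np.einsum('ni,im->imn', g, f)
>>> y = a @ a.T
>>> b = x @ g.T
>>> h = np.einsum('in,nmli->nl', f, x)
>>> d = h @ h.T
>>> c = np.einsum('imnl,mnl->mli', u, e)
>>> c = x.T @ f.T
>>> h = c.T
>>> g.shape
(31, 5)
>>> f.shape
(5, 23)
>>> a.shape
(23, 31)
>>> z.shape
(3, 23, 31, 31)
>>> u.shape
(7, 5, 23, 31)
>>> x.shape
(23, 7, 3, 5)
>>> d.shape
(23, 23)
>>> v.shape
(23, 31, 7)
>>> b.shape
(23, 7, 3, 31)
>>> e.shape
(5, 23, 31)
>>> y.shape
(23, 23)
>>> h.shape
(5, 7, 3, 5)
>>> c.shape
(5, 3, 7, 5)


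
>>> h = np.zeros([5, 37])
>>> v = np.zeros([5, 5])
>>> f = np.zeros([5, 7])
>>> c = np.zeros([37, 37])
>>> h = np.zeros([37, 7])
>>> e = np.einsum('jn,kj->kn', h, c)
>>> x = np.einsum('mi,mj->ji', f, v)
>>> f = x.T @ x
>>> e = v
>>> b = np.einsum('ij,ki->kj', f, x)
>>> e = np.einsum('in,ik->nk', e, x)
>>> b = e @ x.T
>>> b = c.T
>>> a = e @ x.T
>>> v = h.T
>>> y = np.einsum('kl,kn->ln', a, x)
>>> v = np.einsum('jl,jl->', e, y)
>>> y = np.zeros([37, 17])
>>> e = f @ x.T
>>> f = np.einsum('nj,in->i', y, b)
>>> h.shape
(37, 7)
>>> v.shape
()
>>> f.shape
(37,)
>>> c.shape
(37, 37)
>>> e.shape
(7, 5)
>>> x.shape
(5, 7)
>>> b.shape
(37, 37)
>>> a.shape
(5, 5)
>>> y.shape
(37, 17)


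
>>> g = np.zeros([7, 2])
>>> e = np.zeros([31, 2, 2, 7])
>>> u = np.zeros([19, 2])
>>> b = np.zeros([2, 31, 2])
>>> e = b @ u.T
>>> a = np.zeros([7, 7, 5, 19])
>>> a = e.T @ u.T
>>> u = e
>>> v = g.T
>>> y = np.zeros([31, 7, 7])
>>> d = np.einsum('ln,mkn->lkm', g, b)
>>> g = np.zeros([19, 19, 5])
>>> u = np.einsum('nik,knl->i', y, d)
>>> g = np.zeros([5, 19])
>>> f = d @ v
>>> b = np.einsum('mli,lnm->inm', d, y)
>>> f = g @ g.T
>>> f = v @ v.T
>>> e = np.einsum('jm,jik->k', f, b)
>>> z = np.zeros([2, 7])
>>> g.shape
(5, 19)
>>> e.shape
(7,)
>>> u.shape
(7,)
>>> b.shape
(2, 7, 7)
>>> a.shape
(19, 31, 19)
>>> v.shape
(2, 7)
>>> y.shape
(31, 7, 7)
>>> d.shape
(7, 31, 2)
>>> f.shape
(2, 2)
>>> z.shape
(2, 7)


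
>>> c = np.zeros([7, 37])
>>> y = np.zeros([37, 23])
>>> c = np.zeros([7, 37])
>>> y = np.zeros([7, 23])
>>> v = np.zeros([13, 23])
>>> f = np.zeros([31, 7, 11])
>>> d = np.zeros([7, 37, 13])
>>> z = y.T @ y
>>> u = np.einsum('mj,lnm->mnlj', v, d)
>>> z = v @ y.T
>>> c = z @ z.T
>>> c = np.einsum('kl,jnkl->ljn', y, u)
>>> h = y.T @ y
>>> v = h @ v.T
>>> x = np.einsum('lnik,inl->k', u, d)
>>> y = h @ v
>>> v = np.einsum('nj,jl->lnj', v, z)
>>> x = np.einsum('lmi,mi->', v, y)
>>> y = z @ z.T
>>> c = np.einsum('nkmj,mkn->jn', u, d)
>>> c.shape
(23, 13)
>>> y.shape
(13, 13)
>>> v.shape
(7, 23, 13)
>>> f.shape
(31, 7, 11)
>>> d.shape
(7, 37, 13)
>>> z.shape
(13, 7)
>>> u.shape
(13, 37, 7, 23)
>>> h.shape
(23, 23)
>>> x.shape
()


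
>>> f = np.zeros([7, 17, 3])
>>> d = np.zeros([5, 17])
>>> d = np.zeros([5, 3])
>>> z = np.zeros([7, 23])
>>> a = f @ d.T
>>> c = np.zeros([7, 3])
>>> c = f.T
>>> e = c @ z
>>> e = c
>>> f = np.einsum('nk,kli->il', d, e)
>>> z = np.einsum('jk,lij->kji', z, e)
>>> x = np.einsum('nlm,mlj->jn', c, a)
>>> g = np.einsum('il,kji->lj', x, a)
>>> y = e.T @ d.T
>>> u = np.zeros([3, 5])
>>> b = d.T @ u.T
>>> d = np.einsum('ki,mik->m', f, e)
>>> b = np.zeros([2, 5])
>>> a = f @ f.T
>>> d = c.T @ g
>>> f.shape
(7, 17)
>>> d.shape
(7, 17, 17)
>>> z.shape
(23, 7, 17)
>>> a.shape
(7, 7)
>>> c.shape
(3, 17, 7)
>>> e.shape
(3, 17, 7)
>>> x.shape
(5, 3)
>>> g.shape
(3, 17)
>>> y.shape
(7, 17, 5)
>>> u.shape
(3, 5)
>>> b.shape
(2, 5)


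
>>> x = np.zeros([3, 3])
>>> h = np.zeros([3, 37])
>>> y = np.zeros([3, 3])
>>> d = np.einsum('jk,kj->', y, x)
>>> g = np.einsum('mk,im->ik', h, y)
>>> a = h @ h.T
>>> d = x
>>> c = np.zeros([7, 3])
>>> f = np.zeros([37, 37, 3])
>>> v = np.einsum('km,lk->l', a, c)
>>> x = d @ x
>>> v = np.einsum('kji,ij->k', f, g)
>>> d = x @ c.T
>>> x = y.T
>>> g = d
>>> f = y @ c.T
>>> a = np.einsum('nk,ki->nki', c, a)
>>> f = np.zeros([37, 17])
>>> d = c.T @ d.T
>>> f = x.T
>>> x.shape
(3, 3)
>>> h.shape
(3, 37)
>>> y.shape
(3, 3)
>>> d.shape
(3, 3)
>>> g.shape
(3, 7)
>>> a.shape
(7, 3, 3)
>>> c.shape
(7, 3)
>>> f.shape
(3, 3)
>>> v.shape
(37,)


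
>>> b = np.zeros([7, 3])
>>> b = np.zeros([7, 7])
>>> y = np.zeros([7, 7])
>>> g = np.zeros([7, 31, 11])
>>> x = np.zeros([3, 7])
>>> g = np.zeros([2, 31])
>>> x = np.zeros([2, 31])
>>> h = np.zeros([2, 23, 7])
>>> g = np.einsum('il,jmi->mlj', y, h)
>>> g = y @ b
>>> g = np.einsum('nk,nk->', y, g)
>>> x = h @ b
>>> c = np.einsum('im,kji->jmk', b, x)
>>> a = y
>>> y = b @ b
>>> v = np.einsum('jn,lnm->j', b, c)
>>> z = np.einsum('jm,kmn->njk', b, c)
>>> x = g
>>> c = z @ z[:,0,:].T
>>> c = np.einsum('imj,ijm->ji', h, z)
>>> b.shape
(7, 7)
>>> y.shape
(7, 7)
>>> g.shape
()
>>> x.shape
()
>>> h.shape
(2, 23, 7)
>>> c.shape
(7, 2)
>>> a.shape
(7, 7)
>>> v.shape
(7,)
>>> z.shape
(2, 7, 23)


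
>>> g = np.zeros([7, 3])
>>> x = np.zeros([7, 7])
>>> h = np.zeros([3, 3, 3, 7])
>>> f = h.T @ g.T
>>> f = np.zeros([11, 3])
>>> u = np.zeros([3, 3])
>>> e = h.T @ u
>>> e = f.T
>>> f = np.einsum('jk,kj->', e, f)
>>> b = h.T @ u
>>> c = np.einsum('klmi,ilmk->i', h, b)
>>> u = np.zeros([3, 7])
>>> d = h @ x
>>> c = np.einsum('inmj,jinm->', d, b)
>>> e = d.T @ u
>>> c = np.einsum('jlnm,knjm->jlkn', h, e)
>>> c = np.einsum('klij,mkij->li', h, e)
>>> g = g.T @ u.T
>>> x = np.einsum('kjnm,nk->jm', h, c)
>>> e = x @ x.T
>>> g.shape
(3, 3)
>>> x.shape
(3, 7)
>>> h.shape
(3, 3, 3, 7)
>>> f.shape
()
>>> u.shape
(3, 7)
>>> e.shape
(3, 3)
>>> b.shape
(7, 3, 3, 3)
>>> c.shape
(3, 3)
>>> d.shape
(3, 3, 3, 7)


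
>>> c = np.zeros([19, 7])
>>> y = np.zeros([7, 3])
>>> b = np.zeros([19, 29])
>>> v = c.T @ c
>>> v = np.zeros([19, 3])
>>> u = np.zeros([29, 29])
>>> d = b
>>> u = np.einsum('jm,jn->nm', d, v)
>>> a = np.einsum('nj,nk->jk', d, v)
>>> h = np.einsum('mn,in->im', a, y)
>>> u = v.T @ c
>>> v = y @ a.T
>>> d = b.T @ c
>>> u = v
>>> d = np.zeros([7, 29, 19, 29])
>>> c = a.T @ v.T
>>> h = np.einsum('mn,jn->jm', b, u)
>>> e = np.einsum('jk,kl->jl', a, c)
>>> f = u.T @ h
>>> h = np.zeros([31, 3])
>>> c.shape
(3, 7)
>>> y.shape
(7, 3)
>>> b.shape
(19, 29)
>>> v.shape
(7, 29)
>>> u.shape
(7, 29)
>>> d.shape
(7, 29, 19, 29)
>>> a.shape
(29, 3)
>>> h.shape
(31, 3)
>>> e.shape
(29, 7)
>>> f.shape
(29, 19)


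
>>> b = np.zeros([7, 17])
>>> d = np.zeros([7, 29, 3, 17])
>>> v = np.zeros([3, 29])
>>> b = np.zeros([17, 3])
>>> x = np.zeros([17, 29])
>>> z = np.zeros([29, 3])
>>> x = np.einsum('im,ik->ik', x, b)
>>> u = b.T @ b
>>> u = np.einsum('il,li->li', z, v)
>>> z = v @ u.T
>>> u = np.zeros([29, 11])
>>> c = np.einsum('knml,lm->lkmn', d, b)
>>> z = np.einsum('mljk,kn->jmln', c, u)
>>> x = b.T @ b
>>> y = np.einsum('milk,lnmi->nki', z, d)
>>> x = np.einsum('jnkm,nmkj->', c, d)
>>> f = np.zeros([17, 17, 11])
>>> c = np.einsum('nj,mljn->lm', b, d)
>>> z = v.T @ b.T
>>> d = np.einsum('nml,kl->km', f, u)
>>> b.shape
(17, 3)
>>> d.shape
(29, 17)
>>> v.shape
(3, 29)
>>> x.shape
()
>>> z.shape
(29, 17)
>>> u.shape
(29, 11)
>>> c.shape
(29, 7)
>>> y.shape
(29, 11, 17)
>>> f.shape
(17, 17, 11)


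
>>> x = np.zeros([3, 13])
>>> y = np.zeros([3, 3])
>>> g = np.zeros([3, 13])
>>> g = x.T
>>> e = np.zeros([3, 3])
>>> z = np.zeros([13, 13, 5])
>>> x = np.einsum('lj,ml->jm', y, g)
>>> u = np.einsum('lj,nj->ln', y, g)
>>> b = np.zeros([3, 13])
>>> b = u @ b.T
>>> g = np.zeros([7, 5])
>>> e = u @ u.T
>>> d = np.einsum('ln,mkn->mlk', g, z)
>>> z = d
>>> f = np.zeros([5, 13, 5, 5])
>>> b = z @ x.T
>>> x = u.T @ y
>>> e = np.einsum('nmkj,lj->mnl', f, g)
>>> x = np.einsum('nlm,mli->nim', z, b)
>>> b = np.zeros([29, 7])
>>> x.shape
(13, 3, 13)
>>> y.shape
(3, 3)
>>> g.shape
(7, 5)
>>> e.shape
(13, 5, 7)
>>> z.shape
(13, 7, 13)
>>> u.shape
(3, 13)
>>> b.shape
(29, 7)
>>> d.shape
(13, 7, 13)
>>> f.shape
(5, 13, 5, 5)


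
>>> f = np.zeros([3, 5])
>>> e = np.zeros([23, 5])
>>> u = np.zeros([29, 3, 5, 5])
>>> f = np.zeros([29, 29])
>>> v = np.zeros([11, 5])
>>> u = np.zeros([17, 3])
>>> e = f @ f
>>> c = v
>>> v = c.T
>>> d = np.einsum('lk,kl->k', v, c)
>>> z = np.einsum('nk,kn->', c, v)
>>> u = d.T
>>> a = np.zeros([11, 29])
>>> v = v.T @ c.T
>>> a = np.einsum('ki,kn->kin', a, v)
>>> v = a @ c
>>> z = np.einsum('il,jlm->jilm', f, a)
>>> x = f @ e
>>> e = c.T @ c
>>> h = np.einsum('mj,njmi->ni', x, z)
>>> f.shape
(29, 29)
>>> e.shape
(5, 5)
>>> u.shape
(11,)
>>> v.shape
(11, 29, 5)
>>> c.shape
(11, 5)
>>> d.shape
(11,)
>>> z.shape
(11, 29, 29, 11)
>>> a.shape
(11, 29, 11)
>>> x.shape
(29, 29)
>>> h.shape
(11, 11)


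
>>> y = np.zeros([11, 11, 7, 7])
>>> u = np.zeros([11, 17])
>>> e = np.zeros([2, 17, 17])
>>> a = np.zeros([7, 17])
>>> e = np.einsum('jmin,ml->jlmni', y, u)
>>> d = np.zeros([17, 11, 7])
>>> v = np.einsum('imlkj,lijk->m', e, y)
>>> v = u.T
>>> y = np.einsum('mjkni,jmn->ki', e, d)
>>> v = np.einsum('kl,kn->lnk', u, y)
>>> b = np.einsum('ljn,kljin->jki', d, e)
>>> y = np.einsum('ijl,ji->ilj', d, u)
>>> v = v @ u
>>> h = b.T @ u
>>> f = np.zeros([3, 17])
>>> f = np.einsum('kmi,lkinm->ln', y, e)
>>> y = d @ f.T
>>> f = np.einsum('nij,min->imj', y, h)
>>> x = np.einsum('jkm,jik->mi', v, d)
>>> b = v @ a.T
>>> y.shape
(17, 11, 11)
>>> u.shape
(11, 17)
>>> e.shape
(11, 17, 11, 7, 7)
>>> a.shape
(7, 17)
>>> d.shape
(17, 11, 7)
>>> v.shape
(17, 7, 17)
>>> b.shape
(17, 7, 7)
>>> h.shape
(7, 11, 17)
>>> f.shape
(11, 7, 11)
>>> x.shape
(17, 11)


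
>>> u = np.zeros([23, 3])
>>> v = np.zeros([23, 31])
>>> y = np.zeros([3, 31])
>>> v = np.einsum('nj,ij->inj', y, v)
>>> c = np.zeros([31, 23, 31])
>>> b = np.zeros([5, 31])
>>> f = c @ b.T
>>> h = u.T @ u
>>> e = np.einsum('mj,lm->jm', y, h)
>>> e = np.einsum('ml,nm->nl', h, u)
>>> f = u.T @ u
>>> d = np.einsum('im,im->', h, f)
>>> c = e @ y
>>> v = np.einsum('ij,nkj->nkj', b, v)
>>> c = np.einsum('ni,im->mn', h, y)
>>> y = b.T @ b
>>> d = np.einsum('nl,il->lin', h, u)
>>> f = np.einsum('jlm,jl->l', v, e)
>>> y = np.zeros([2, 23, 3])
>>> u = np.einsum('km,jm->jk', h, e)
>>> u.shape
(23, 3)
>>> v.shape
(23, 3, 31)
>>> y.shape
(2, 23, 3)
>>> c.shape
(31, 3)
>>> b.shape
(5, 31)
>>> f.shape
(3,)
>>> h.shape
(3, 3)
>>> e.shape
(23, 3)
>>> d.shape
(3, 23, 3)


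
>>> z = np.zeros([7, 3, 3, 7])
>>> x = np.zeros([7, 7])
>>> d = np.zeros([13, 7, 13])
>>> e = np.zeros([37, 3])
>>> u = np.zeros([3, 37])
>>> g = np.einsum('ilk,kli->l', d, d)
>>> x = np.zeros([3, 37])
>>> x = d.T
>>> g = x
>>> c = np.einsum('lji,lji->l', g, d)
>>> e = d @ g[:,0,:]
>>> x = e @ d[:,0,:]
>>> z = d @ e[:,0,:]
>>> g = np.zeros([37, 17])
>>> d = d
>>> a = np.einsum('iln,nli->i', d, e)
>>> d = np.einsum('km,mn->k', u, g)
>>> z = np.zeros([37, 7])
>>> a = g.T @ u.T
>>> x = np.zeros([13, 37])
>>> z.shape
(37, 7)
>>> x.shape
(13, 37)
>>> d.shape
(3,)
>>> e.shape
(13, 7, 13)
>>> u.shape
(3, 37)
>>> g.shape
(37, 17)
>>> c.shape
(13,)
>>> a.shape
(17, 3)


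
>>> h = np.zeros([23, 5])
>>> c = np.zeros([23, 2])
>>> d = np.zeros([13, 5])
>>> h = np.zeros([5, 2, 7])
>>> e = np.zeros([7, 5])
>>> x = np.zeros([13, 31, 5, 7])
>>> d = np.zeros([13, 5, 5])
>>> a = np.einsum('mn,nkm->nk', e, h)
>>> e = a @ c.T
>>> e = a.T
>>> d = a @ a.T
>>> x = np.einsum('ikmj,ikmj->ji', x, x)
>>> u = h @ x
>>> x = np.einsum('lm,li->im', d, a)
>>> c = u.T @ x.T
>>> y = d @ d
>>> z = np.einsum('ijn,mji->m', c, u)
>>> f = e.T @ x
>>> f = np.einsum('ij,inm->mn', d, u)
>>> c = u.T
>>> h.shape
(5, 2, 7)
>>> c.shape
(13, 2, 5)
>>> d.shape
(5, 5)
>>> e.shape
(2, 5)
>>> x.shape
(2, 5)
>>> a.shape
(5, 2)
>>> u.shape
(5, 2, 13)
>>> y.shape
(5, 5)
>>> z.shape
(5,)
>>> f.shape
(13, 2)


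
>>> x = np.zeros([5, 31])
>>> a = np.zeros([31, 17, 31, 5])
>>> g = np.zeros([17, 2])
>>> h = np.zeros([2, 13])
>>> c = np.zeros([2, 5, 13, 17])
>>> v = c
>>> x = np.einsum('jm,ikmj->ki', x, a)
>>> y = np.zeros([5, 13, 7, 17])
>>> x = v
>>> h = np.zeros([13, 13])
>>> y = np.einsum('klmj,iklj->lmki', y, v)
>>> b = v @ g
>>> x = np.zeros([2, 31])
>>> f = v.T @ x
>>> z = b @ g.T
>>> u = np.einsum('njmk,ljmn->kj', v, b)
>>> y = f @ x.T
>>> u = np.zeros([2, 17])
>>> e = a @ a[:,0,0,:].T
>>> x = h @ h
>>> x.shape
(13, 13)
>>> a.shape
(31, 17, 31, 5)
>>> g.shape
(17, 2)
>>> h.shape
(13, 13)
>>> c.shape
(2, 5, 13, 17)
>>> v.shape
(2, 5, 13, 17)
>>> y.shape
(17, 13, 5, 2)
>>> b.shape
(2, 5, 13, 2)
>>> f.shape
(17, 13, 5, 31)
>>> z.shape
(2, 5, 13, 17)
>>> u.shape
(2, 17)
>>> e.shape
(31, 17, 31, 31)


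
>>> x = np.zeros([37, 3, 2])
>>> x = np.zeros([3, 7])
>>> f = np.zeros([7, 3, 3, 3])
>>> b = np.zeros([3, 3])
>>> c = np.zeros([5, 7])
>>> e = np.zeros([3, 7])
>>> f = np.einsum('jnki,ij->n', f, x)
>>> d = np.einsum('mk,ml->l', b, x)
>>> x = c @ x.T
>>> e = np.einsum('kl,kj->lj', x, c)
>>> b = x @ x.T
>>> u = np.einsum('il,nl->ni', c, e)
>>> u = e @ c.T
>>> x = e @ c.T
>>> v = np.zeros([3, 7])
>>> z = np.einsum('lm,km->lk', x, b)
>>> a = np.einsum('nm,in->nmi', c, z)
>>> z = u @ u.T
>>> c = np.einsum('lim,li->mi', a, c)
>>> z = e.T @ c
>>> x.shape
(3, 5)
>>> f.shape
(3,)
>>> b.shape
(5, 5)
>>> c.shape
(3, 7)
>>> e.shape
(3, 7)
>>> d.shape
(7,)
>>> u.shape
(3, 5)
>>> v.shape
(3, 7)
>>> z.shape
(7, 7)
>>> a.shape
(5, 7, 3)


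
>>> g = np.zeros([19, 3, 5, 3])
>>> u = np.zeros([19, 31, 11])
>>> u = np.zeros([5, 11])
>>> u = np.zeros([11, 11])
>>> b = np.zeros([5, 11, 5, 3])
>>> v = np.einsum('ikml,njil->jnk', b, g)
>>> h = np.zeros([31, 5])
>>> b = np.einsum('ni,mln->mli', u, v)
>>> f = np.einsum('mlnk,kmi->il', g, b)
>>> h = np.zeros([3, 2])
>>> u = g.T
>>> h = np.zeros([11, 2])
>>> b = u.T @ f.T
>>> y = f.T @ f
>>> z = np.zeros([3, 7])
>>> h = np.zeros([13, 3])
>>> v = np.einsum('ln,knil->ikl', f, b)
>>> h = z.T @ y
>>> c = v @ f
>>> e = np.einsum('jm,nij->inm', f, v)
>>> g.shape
(19, 3, 5, 3)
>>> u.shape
(3, 5, 3, 19)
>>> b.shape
(19, 3, 5, 11)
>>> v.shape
(5, 19, 11)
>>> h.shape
(7, 3)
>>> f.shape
(11, 3)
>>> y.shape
(3, 3)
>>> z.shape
(3, 7)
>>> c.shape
(5, 19, 3)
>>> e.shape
(19, 5, 3)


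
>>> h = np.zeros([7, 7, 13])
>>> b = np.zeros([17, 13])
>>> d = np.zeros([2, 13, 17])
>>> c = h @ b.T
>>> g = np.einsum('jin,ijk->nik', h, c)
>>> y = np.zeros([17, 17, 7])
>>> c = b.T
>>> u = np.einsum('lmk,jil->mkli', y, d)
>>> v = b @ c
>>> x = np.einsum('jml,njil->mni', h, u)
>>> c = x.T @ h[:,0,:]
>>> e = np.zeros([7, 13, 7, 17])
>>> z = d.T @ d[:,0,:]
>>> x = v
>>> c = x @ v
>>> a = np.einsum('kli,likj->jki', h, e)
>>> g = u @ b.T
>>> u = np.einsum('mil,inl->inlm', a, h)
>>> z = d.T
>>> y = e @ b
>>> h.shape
(7, 7, 13)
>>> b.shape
(17, 13)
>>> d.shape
(2, 13, 17)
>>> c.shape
(17, 17)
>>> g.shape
(17, 7, 17, 17)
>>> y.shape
(7, 13, 7, 13)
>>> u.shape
(7, 7, 13, 17)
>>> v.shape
(17, 17)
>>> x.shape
(17, 17)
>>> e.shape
(7, 13, 7, 17)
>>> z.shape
(17, 13, 2)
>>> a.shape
(17, 7, 13)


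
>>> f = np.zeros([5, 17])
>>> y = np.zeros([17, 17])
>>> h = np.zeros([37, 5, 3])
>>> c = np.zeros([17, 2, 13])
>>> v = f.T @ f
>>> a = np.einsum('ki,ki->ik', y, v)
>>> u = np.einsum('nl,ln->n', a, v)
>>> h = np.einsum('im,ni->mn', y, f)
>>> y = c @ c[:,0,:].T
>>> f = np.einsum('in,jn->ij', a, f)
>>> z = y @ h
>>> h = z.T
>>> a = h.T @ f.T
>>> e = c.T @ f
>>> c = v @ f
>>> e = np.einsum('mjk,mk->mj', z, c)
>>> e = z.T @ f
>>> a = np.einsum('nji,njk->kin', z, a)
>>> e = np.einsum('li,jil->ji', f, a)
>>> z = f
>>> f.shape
(17, 5)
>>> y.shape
(17, 2, 17)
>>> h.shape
(5, 2, 17)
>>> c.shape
(17, 5)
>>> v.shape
(17, 17)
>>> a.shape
(17, 5, 17)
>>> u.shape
(17,)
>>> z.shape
(17, 5)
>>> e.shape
(17, 5)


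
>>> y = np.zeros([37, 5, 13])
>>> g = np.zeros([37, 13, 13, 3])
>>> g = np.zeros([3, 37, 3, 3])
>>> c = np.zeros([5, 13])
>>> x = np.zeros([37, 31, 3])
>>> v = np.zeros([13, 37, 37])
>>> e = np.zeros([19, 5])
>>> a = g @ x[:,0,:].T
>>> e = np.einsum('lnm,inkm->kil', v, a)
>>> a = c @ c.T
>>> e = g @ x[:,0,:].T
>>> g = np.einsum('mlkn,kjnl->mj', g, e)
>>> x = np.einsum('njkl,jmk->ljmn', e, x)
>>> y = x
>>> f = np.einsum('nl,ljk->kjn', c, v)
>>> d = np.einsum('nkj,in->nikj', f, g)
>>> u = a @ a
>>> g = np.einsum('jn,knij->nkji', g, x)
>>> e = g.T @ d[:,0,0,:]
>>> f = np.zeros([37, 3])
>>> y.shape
(37, 37, 31, 3)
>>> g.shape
(37, 37, 3, 31)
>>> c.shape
(5, 13)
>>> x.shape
(37, 37, 31, 3)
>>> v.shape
(13, 37, 37)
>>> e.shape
(31, 3, 37, 5)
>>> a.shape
(5, 5)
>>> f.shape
(37, 3)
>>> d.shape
(37, 3, 37, 5)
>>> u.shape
(5, 5)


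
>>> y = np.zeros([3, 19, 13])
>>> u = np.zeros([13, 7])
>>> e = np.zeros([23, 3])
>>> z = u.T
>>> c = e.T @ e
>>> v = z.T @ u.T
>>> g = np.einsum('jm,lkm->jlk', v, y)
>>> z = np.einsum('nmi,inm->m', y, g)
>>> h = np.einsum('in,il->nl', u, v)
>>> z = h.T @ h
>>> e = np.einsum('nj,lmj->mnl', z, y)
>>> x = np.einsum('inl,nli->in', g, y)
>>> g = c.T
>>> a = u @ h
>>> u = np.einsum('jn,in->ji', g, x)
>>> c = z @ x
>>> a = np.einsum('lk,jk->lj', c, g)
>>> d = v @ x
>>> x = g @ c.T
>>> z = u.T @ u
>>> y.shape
(3, 19, 13)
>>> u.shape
(3, 13)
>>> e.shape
(19, 13, 3)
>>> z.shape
(13, 13)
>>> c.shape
(13, 3)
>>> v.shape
(13, 13)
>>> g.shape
(3, 3)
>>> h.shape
(7, 13)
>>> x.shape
(3, 13)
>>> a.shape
(13, 3)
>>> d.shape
(13, 3)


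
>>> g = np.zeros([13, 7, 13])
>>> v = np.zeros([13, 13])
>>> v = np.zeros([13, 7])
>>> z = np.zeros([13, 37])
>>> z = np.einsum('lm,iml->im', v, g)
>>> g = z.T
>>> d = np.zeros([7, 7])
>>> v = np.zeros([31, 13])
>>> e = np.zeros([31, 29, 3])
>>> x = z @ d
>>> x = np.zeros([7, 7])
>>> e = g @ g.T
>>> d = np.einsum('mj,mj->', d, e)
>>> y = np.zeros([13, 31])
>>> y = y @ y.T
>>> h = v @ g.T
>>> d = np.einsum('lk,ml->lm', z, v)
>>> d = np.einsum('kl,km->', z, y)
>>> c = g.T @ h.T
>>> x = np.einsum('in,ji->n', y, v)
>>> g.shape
(7, 13)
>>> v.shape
(31, 13)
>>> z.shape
(13, 7)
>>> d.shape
()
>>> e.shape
(7, 7)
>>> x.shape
(13,)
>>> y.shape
(13, 13)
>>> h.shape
(31, 7)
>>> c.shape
(13, 31)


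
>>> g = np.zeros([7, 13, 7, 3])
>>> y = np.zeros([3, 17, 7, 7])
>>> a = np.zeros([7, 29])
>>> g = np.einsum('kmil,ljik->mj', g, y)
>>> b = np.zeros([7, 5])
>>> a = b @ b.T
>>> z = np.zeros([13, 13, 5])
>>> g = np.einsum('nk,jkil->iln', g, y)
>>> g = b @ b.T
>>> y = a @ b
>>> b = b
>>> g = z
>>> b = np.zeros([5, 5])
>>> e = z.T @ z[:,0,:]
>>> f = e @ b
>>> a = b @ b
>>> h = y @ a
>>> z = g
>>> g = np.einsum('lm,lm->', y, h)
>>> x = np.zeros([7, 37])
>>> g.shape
()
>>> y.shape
(7, 5)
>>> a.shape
(5, 5)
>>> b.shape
(5, 5)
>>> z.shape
(13, 13, 5)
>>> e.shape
(5, 13, 5)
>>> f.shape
(5, 13, 5)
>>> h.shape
(7, 5)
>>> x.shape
(7, 37)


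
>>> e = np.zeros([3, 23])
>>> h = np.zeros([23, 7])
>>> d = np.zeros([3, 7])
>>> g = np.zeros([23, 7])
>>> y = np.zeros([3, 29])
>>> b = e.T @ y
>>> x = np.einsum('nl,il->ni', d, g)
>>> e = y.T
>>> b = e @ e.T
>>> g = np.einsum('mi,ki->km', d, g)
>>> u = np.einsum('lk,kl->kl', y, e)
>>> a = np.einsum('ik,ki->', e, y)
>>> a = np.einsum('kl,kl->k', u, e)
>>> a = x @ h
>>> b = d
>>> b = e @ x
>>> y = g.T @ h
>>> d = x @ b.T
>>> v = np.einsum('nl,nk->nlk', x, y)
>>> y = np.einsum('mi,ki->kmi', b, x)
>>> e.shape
(29, 3)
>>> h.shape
(23, 7)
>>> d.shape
(3, 29)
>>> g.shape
(23, 3)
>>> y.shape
(3, 29, 23)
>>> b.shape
(29, 23)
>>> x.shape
(3, 23)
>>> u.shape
(29, 3)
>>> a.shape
(3, 7)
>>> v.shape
(3, 23, 7)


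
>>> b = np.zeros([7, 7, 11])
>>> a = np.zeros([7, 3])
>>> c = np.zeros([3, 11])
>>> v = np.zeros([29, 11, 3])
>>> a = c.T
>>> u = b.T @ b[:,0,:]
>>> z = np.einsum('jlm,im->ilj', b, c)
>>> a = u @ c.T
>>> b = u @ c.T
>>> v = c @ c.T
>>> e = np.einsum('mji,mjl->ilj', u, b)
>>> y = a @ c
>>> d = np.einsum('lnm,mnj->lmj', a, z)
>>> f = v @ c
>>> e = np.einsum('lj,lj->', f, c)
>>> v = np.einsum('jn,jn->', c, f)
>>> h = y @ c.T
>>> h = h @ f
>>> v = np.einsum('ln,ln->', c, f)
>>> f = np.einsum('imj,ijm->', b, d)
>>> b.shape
(11, 7, 3)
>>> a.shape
(11, 7, 3)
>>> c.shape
(3, 11)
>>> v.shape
()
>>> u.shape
(11, 7, 11)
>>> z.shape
(3, 7, 7)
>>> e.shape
()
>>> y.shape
(11, 7, 11)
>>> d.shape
(11, 3, 7)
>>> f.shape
()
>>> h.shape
(11, 7, 11)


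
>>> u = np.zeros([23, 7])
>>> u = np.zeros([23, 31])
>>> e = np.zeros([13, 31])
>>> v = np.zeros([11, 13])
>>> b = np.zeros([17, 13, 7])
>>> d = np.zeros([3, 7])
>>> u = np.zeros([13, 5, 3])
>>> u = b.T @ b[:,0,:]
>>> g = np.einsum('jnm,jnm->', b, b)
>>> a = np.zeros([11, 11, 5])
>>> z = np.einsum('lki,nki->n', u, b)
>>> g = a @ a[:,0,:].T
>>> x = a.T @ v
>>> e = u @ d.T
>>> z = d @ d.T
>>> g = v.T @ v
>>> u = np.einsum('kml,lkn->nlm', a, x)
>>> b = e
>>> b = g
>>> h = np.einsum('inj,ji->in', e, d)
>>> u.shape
(13, 5, 11)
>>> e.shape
(7, 13, 3)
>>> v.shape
(11, 13)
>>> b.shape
(13, 13)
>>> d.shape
(3, 7)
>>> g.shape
(13, 13)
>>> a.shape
(11, 11, 5)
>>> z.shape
(3, 3)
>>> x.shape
(5, 11, 13)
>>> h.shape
(7, 13)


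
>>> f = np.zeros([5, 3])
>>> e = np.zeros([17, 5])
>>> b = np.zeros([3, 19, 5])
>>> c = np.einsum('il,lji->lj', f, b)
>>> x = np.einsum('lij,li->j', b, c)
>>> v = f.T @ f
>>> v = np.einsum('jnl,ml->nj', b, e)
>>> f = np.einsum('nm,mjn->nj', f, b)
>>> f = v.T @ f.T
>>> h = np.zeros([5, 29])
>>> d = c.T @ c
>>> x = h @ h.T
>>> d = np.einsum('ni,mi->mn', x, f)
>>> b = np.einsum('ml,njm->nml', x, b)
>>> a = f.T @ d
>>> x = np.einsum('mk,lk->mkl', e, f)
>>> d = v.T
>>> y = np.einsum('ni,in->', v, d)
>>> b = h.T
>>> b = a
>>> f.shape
(3, 5)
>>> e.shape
(17, 5)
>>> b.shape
(5, 5)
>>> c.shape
(3, 19)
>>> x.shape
(17, 5, 3)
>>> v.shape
(19, 3)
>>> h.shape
(5, 29)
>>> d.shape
(3, 19)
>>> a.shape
(5, 5)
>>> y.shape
()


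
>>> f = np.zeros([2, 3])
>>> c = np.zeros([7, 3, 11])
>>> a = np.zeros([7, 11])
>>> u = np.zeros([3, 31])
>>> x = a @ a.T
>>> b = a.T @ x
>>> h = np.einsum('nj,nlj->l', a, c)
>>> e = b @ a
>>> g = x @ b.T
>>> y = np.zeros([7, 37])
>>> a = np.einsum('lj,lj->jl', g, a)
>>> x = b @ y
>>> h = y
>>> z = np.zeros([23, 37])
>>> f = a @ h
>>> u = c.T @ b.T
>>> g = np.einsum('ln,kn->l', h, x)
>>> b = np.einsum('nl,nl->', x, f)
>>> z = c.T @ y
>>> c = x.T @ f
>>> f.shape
(11, 37)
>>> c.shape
(37, 37)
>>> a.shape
(11, 7)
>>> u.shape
(11, 3, 11)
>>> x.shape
(11, 37)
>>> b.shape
()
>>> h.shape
(7, 37)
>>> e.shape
(11, 11)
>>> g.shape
(7,)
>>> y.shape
(7, 37)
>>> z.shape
(11, 3, 37)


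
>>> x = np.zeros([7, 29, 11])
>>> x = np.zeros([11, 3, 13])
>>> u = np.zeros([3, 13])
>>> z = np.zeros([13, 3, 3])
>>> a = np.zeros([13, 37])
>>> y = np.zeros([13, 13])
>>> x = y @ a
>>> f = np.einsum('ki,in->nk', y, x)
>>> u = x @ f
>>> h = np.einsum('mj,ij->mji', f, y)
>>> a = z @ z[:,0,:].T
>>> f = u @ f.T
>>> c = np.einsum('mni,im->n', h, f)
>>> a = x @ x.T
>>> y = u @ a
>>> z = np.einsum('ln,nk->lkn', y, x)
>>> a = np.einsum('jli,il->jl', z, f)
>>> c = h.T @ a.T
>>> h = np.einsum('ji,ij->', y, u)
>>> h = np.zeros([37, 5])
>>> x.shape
(13, 37)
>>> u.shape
(13, 13)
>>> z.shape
(13, 37, 13)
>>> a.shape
(13, 37)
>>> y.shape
(13, 13)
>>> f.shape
(13, 37)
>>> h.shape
(37, 5)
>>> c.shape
(13, 13, 13)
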